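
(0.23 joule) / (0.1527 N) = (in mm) 1506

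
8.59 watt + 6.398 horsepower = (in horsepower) 6.41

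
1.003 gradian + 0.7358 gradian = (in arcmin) 93.9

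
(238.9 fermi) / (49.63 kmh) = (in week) 2.865e-20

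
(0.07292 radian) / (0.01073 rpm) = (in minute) 1.082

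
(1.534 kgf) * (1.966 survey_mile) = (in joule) 4.76e+04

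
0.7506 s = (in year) 2.38e-08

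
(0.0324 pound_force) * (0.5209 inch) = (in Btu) 1.807e-06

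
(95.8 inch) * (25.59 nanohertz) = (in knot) 1.21e-07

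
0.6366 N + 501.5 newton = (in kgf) 51.2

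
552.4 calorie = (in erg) 2.311e+10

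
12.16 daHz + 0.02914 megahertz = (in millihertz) 2.926e+07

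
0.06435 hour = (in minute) 3.861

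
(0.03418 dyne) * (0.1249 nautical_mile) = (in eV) 4.935e+14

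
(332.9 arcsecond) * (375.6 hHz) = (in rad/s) 60.62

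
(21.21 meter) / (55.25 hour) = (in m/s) 0.0001066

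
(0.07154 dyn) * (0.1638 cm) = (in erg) 0.01172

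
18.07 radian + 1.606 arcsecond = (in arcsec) 3.727e+06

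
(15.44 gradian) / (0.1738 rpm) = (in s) 13.33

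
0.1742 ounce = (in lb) 0.01089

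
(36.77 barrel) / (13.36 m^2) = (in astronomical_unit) 2.925e-12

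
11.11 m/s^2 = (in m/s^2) 11.11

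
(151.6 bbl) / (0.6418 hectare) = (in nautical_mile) 2.028e-06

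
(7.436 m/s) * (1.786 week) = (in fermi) 8.032e+21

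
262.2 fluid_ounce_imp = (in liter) 7.45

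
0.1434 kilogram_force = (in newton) 1.406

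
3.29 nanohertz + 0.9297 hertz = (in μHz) 9.297e+05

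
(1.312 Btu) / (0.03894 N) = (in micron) 3.555e+10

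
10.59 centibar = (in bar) 0.1059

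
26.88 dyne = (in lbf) 6.043e-05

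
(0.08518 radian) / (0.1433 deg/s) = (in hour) 0.00946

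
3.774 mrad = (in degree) 0.2162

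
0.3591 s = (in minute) 0.005985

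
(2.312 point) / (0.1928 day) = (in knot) 9.518e-08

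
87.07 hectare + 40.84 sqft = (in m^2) 8.707e+05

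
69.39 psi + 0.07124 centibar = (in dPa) 4.785e+06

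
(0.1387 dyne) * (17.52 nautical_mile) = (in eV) 2.809e+17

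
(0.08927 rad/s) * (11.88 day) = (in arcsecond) 1.89e+10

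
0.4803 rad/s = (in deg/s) 27.52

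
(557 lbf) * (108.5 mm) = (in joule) 268.8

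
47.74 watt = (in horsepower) 0.06402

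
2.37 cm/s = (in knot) 0.04607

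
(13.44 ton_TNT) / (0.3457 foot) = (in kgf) 5.442e+10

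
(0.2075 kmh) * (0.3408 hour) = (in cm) 7072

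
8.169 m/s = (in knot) 15.88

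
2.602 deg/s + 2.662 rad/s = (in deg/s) 155.1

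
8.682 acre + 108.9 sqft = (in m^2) 3.514e+04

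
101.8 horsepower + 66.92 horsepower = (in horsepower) 168.7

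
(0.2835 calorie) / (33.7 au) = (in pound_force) 5.289e-14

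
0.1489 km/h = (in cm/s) 4.136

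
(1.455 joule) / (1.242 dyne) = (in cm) 1.171e+07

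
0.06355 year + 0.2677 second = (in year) 0.06355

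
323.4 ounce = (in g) 9168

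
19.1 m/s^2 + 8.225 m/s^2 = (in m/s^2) 27.33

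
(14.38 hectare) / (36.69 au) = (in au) 1.751e-19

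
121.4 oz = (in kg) 3.442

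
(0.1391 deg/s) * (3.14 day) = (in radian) 658.6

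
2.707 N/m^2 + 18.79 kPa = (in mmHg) 141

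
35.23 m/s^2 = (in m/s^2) 35.23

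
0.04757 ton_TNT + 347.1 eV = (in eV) 1.242e+27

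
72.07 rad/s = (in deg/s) 4129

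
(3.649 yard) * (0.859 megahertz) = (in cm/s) 2.866e+08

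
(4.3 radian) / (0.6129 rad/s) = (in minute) 0.1169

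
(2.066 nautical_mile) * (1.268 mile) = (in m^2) 7.808e+06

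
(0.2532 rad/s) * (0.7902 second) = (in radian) 0.2001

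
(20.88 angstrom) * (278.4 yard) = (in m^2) 5.315e-07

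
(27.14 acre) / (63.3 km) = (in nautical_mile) 0.0009369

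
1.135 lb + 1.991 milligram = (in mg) 5.148e+05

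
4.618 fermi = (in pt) 1.309e-11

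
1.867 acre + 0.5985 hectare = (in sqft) 1.457e+05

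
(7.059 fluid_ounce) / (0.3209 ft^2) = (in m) 0.007002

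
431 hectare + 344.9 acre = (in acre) 1410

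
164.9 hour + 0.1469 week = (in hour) 189.6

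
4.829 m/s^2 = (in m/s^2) 4.829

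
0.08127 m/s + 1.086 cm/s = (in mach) 0.0002706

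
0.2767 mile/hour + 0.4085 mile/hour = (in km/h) 1.103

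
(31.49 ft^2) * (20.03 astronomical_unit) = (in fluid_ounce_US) 2.964e+17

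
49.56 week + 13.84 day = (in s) 3.117e+07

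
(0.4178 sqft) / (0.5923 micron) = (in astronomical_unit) 4.381e-07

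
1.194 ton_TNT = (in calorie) 1.194e+09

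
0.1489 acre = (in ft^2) 6486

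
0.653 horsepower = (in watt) 486.9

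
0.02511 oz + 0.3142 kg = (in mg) 3.149e+05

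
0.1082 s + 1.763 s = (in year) 5.934e-08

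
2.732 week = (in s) 1.652e+06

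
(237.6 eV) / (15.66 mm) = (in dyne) 2.431e-10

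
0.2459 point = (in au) 5.799e-16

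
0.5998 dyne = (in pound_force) 1.348e-06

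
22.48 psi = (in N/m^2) 1.55e+05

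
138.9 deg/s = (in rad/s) 2.424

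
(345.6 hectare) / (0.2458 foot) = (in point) 1.308e+11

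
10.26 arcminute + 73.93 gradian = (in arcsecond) 2.401e+05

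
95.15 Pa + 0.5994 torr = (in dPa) 1751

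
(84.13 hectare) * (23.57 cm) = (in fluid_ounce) 6.705e+09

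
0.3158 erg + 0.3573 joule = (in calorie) 0.0854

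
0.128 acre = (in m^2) 518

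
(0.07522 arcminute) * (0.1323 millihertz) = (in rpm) 2.764e-08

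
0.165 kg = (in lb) 0.3638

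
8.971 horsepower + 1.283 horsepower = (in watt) 7646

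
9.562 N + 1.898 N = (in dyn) 1.146e+06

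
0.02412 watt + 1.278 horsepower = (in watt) 953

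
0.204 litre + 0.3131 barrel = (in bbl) 0.3144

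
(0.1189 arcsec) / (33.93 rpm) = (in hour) 4.507e-11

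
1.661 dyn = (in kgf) 1.694e-06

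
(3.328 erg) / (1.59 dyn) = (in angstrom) 2.093e+08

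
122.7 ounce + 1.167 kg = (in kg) 4.645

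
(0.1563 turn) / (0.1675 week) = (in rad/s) 9.694e-06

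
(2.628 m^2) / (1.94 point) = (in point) 1.088e+07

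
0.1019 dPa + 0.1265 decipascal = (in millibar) 0.0002284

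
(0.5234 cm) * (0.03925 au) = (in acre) 7594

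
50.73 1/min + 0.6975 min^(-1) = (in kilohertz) 0.0008571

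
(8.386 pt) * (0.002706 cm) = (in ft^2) 8.617e-07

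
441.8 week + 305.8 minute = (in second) 2.672e+08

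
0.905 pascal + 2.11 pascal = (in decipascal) 30.15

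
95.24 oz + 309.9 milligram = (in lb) 5.953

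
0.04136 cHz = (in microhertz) 413.6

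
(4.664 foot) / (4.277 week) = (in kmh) 1.978e-06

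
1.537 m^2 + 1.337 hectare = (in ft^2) 1.439e+05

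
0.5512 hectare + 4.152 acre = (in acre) 5.514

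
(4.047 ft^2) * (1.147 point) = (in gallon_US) 0.04019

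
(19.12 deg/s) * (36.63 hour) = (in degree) 2.521e+06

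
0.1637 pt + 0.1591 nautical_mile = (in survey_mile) 0.1831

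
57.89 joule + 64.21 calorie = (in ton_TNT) 7.805e-08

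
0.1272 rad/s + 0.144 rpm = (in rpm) 1.359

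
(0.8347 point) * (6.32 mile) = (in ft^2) 32.24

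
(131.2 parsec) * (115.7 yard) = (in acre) 1.058e+17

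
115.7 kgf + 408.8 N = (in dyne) 1.543e+08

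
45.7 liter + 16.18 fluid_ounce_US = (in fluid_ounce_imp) 1625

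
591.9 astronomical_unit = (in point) 2.51e+17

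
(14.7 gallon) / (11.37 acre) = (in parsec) 3.919e-23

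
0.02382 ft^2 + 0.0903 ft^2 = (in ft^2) 0.1141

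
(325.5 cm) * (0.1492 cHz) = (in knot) 0.00944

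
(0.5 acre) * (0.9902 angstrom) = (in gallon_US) 5.293e-05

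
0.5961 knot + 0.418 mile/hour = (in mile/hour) 1.104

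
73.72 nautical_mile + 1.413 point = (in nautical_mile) 73.72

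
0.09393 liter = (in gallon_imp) 0.02066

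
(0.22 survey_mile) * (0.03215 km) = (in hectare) 1.138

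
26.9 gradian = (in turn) 0.06725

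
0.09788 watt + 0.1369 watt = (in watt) 0.2348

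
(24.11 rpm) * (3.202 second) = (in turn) 1.287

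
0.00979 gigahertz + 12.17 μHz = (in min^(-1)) 5.874e+08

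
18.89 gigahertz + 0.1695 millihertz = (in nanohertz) 1.889e+19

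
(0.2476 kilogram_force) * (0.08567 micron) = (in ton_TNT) 4.972e-17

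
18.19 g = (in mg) 1.819e+04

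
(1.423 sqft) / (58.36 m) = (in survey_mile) 1.408e-06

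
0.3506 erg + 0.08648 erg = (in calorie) 1.045e-08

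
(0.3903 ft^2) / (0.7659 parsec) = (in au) 1.026e-29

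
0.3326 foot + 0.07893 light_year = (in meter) 7.467e+14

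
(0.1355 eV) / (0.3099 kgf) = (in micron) 7.143e-15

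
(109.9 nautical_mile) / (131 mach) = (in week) 7.545e-06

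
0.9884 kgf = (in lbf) 2.179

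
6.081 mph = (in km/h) 9.786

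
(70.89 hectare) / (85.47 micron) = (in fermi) 8.294e+24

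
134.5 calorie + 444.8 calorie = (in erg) 2.424e+10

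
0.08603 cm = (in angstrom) 8.603e+06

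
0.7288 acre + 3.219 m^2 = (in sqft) 3.178e+04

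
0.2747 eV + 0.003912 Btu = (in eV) 2.576e+19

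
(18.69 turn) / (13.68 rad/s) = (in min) 0.1431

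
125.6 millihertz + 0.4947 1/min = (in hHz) 0.001338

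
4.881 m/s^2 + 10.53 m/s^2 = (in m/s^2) 15.41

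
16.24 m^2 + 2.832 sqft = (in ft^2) 177.6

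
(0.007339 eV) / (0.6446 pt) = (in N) 5.171e-18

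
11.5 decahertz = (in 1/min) 6900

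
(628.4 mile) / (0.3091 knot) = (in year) 0.2017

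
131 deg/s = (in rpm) 21.83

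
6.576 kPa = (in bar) 0.06576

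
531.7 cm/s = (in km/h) 19.14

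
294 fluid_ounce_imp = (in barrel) 0.05254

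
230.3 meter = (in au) 1.539e-09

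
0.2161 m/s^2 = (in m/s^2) 0.2161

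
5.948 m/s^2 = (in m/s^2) 5.948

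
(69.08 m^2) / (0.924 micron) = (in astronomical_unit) 0.0004998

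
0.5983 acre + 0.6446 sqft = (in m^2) 2421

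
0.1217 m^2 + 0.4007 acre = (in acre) 0.4007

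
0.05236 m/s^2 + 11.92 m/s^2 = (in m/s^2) 11.97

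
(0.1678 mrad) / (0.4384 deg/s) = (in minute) 0.0003655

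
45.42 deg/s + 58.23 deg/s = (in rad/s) 1.809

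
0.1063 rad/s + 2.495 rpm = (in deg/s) 21.06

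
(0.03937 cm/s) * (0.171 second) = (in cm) 0.006732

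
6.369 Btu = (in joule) 6720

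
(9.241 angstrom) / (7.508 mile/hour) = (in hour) 7.648e-14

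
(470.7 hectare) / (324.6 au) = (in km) 9.693e-11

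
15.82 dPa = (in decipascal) 15.82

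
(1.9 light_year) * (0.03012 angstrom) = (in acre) 13.38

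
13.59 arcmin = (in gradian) 0.2517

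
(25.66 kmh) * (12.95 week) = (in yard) 6.105e+07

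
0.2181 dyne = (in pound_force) 4.903e-07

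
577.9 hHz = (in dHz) 5.779e+05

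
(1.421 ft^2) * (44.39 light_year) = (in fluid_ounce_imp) 1.951e+21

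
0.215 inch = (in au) 3.65e-14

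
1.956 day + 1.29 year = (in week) 67.54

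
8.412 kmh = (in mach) 0.006862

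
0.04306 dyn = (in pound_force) 9.68e-08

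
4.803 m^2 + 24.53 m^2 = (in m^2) 29.33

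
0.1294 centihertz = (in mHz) 1.294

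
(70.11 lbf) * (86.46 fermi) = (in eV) 1.683e+08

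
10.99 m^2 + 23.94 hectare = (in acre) 59.16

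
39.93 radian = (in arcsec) 8.236e+06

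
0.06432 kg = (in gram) 64.32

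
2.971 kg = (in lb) 6.55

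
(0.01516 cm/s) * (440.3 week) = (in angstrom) 4.037e+14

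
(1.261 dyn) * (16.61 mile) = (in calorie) 0.08056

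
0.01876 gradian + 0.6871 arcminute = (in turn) 7.871e-05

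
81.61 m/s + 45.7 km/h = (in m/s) 94.3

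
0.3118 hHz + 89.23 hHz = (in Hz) 8954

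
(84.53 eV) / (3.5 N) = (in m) 3.869e-18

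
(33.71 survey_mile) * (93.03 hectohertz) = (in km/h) 1.817e+09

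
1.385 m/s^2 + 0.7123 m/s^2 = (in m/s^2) 2.097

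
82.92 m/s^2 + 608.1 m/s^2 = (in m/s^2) 691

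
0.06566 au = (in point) 2.784e+13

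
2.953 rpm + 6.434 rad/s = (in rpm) 64.39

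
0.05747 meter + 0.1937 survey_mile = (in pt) 8.838e+05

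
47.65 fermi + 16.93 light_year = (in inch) 6.306e+18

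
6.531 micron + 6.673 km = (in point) 1.892e+07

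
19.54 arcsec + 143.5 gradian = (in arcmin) 7749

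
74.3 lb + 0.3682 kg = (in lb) 75.11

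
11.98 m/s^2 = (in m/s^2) 11.98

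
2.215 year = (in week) 115.5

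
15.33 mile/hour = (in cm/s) 685.3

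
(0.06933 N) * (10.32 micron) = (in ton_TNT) 1.71e-16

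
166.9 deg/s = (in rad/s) 2.913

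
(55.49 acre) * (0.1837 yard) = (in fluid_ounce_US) 1.275e+09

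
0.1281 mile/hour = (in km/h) 0.2062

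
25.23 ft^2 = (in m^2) 2.344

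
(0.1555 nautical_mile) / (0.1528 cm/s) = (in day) 2.181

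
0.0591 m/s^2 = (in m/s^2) 0.0591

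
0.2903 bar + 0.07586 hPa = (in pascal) 2.904e+04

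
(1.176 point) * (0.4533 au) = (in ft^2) 3.028e+08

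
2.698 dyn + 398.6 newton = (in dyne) 3.986e+07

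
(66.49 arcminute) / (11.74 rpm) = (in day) 1.821e-07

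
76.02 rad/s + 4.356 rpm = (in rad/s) 76.48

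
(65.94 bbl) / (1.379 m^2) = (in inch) 299.3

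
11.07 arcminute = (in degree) 0.1845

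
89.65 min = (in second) 5379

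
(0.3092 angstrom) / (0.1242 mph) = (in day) 6.446e-15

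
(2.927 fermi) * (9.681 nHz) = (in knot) 5.508e-23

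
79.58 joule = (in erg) 7.958e+08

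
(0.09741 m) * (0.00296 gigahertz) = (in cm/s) 2.883e+07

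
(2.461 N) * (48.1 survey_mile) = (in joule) 1.905e+05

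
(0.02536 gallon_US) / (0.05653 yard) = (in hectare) 1.857e-07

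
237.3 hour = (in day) 9.887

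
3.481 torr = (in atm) 0.00458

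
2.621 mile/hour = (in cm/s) 117.2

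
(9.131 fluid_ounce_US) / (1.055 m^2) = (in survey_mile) 1.59e-07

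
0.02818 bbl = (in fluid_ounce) 151.5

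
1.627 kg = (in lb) 3.587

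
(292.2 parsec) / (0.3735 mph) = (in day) 6.25e+14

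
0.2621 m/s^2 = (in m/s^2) 0.2621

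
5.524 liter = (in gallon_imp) 1.215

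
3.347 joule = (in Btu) 0.003172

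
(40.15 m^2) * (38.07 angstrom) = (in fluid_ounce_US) 0.005169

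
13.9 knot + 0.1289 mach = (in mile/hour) 114.2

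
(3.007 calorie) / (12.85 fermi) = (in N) 9.791e+14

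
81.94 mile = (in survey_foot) 4.326e+05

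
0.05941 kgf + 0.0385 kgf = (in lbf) 0.2159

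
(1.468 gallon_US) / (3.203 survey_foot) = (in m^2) 0.005692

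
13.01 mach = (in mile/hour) 9909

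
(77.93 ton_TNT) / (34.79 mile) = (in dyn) 5.824e+11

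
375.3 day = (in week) 53.61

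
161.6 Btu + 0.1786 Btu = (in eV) 1.065e+24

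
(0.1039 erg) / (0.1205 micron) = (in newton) 0.08622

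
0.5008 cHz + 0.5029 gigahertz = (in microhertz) 5.029e+14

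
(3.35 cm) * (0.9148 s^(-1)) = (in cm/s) 3.065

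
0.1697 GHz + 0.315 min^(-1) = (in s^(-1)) 1.697e+08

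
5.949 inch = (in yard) 0.1653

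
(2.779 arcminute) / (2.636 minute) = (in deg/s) 0.0002928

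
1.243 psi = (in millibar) 85.7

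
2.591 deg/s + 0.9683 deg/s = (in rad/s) 0.06212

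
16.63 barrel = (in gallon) 698.5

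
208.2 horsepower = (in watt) 1.553e+05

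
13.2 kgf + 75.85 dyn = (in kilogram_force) 13.2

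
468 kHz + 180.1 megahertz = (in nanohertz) 1.806e+17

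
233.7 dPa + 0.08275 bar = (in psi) 1.204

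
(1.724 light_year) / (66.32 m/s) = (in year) 7.798e+06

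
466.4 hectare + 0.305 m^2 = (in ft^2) 5.02e+07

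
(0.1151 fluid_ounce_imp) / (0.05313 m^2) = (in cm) 0.006155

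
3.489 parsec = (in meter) 1.077e+17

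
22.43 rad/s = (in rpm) 214.2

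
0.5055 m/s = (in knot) 0.9826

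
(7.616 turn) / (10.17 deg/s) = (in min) 4.493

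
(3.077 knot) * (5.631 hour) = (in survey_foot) 1.053e+05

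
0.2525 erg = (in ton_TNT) 6.035e-18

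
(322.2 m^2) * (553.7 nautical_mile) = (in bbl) 2.078e+09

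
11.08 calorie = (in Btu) 0.04394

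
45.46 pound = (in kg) 20.62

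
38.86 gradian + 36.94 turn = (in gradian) 1.481e+04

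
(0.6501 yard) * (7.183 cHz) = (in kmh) 0.1537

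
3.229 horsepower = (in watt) 2408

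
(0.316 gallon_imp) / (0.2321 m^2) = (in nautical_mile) 3.342e-06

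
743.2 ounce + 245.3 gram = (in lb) 46.99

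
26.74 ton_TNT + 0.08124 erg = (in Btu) 1.06e+08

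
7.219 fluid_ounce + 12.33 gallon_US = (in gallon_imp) 10.31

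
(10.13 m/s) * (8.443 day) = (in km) 7390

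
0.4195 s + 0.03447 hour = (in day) 0.001441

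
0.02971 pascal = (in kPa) 2.971e-05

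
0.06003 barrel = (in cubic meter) 0.009544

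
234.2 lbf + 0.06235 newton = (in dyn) 1.042e+08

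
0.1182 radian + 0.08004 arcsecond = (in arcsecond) 2.438e+04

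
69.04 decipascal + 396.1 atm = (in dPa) 4.013e+08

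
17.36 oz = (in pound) 1.085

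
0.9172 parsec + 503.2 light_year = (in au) 3.201e+07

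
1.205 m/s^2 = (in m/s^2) 1.205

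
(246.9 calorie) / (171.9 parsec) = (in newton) 1.948e-16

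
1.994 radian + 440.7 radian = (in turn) 70.46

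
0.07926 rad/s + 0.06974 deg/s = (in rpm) 0.7685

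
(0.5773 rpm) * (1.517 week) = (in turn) 8828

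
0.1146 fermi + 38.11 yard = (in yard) 38.11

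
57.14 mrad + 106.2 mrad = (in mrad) 163.3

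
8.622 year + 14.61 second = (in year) 8.622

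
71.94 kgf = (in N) 705.5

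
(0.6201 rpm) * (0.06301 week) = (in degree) 1.418e+05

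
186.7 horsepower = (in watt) 1.392e+05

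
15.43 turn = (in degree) 5555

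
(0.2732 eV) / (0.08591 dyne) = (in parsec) 1.651e-30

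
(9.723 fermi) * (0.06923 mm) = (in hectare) 6.731e-23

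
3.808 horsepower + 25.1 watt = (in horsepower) 3.842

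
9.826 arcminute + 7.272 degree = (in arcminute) 446.1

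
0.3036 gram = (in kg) 0.0003036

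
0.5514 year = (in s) 1.739e+07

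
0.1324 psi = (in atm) 0.009009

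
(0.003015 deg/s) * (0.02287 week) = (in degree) 41.7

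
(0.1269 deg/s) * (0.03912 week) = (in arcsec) 1.081e+07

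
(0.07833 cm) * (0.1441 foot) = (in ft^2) 0.0003703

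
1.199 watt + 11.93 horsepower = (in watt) 8897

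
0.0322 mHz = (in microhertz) 32.2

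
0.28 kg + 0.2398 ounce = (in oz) 10.12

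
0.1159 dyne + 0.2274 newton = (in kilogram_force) 0.02319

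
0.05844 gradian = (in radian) 0.000918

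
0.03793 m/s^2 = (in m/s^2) 0.03793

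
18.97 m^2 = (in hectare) 0.001897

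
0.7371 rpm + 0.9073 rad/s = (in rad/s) 0.9845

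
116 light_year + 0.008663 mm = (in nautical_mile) 5.926e+14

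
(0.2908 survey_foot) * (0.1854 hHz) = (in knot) 3.194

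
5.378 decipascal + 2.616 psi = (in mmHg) 135.3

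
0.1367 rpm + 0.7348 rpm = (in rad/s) 0.09126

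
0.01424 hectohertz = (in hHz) 0.01424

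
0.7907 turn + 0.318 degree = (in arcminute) 1.71e+04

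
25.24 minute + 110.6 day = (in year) 0.3031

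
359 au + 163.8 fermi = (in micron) 5.371e+19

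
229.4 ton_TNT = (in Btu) 9.097e+08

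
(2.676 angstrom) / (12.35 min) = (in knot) 7.02e-13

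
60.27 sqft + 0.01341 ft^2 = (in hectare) 0.0005601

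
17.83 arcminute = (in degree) 0.2972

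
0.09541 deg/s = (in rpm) 0.0159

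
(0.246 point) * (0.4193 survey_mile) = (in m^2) 0.05856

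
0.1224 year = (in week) 6.382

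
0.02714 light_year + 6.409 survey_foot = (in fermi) 2.568e+29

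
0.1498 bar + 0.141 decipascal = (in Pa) 1.498e+04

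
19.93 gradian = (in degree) 17.94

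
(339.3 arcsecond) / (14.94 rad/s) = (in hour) 3.058e-08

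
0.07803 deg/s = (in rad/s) 0.001362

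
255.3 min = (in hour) 4.255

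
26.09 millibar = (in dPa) 2.609e+04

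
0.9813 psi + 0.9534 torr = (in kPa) 6.893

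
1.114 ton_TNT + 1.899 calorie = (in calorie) 1.114e+09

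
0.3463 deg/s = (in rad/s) 0.006044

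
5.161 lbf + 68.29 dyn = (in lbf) 5.161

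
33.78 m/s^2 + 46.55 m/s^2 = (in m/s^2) 80.33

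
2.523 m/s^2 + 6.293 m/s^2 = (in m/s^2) 8.816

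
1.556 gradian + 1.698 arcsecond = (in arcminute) 84.05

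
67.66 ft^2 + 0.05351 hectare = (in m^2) 541.4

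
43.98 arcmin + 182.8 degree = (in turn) 0.5098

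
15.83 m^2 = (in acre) 0.003912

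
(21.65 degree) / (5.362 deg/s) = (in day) 4.673e-05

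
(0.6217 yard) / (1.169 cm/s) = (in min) 0.8105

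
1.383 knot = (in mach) 0.00209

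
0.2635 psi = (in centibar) 1.817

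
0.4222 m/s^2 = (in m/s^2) 0.4222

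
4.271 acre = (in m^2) 1.728e+04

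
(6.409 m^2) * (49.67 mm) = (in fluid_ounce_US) 1.076e+04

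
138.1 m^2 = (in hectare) 0.01381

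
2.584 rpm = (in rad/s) 0.2706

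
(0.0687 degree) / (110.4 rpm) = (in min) 1.729e-06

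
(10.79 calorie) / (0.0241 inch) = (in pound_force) 1.658e+04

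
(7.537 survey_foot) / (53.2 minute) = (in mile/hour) 0.00161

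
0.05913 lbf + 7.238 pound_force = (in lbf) 7.297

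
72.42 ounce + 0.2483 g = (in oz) 72.43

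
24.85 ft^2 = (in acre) 0.0005705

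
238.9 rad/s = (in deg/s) 1.369e+04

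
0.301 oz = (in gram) 8.533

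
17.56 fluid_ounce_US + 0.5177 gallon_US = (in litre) 2.479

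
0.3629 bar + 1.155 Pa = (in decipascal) 3.629e+05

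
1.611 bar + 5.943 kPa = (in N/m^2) 1.67e+05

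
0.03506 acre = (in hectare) 0.01419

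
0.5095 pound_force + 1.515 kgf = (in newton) 17.12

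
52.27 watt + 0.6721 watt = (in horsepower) 0.071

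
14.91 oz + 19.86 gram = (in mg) 4.426e+05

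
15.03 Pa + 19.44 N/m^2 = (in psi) 0.004999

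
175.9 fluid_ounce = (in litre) 5.202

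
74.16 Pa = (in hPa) 0.7416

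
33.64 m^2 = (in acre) 0.008313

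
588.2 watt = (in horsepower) 0.7888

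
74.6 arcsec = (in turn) 5.756e-05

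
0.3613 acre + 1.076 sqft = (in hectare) 0.1462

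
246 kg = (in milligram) 2.46e+08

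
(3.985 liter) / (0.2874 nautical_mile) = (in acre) 1.85e-09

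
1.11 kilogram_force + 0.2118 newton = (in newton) 11.1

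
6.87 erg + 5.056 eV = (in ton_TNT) 1.642e-16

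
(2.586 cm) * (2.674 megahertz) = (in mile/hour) 1.547e+05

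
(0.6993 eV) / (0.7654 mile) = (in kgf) 9.275e-24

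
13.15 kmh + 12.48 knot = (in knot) 19.58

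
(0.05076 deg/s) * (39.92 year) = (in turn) 1.775e+05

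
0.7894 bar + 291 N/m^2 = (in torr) 594.3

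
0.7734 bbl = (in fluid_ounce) 4158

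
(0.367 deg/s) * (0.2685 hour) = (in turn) 0.9854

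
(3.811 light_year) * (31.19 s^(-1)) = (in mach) 3.303e+15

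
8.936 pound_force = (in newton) 39.75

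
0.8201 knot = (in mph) 0.9438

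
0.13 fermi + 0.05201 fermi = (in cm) 1.82e-14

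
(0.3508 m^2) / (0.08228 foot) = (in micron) 1.399e+07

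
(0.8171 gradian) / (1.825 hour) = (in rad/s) 1.954e-06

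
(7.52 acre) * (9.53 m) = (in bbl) 1.824e+06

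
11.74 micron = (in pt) 0.03328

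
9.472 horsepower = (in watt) 7063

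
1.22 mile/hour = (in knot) 1.06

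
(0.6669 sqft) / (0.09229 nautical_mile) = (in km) 3.625e-07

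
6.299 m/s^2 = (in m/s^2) 6.299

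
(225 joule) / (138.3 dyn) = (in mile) 101.1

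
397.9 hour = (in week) 2.368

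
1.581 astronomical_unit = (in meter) 2.365e+11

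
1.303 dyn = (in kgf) 1.329e-06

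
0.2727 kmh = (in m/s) 0.07575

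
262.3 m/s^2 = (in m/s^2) 262.3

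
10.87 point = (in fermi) 3.835e+12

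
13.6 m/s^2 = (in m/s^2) 13.6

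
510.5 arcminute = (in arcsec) 3.063e+04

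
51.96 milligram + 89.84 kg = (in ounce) 3169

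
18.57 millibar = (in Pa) 1857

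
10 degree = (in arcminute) 600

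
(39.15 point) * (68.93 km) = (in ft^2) 1.025e+04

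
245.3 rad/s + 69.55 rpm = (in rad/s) 252.6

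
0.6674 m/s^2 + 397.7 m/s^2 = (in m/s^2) 398.4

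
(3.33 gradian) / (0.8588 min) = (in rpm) 0.009694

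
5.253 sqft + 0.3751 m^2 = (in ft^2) 9.291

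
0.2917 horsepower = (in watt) 217.5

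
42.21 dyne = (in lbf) 9.489e-05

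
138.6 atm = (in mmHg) 1.053e+05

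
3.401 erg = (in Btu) 3.224e-10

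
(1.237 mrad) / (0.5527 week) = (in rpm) 3.534e-08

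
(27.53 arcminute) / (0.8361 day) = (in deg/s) 6.352e-06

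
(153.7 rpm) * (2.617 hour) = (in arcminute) 5.213e+08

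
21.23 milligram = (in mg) 21.23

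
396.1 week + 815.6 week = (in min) 1.221e+07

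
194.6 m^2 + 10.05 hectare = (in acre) 24.88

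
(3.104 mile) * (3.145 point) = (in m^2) 5.542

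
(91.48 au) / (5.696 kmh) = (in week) 1.43e+07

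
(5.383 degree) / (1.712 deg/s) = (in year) 9.97e-08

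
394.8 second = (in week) 0.0006528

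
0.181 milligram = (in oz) 6.385e-06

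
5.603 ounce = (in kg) 0.1588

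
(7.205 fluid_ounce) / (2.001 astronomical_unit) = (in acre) 1.759e-19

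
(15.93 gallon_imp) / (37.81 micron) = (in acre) 0.4733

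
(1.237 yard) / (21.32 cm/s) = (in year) 1.682e-07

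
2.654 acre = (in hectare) 1.074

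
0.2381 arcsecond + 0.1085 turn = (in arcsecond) 1.406e+05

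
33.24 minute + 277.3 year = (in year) 277.3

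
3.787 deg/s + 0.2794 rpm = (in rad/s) 0.09535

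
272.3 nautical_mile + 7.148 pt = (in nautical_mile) 272.3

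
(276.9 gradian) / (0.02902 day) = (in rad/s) 0.001735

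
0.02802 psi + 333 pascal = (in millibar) 5.262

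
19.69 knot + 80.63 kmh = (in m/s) 32.53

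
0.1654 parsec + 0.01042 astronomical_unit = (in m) 5.104e+15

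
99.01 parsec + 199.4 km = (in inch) 1.203e+20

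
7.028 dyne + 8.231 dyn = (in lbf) 3.43e-05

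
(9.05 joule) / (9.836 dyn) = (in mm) 9.201e+07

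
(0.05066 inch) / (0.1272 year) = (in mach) 9.421e-13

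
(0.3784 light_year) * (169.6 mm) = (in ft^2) 6.535e+15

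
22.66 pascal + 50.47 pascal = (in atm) 0.0007217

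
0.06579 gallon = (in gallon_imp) 0.05478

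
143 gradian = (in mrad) 2246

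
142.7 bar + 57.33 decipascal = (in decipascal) 1.427e+08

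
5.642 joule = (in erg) 5.642e+07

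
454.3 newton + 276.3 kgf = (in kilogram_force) 322.6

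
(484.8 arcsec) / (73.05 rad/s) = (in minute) 5.362e-07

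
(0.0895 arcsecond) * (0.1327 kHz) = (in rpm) 0.0005498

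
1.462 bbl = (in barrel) 1.462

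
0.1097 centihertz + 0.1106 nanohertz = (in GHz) 1.097e-12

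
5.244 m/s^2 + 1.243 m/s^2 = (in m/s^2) 6.487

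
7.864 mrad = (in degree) 0.4506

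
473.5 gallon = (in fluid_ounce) 6.061e+04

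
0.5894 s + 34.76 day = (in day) 34.76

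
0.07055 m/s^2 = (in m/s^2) 0.07055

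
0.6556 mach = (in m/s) 223.2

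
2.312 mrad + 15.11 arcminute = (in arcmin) 23.06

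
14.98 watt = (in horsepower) 0.02009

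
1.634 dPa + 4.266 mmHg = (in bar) 0.005689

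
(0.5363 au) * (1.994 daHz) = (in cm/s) 1.6e+14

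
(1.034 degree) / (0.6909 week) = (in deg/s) 2.475e-06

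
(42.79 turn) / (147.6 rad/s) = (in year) 5.776e-08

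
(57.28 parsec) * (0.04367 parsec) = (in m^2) 2.382e+33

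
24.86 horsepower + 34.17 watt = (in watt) 1.857e+04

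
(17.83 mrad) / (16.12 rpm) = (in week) 1.746e-08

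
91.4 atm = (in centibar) 9261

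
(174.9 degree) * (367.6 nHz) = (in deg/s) 6.429e-05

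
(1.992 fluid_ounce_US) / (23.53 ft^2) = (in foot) 8.841e-05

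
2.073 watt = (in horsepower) 0.00278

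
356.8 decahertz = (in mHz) 3.568e+06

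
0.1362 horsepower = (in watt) 101.6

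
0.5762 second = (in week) 9.527e-07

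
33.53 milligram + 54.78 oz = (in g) 1553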